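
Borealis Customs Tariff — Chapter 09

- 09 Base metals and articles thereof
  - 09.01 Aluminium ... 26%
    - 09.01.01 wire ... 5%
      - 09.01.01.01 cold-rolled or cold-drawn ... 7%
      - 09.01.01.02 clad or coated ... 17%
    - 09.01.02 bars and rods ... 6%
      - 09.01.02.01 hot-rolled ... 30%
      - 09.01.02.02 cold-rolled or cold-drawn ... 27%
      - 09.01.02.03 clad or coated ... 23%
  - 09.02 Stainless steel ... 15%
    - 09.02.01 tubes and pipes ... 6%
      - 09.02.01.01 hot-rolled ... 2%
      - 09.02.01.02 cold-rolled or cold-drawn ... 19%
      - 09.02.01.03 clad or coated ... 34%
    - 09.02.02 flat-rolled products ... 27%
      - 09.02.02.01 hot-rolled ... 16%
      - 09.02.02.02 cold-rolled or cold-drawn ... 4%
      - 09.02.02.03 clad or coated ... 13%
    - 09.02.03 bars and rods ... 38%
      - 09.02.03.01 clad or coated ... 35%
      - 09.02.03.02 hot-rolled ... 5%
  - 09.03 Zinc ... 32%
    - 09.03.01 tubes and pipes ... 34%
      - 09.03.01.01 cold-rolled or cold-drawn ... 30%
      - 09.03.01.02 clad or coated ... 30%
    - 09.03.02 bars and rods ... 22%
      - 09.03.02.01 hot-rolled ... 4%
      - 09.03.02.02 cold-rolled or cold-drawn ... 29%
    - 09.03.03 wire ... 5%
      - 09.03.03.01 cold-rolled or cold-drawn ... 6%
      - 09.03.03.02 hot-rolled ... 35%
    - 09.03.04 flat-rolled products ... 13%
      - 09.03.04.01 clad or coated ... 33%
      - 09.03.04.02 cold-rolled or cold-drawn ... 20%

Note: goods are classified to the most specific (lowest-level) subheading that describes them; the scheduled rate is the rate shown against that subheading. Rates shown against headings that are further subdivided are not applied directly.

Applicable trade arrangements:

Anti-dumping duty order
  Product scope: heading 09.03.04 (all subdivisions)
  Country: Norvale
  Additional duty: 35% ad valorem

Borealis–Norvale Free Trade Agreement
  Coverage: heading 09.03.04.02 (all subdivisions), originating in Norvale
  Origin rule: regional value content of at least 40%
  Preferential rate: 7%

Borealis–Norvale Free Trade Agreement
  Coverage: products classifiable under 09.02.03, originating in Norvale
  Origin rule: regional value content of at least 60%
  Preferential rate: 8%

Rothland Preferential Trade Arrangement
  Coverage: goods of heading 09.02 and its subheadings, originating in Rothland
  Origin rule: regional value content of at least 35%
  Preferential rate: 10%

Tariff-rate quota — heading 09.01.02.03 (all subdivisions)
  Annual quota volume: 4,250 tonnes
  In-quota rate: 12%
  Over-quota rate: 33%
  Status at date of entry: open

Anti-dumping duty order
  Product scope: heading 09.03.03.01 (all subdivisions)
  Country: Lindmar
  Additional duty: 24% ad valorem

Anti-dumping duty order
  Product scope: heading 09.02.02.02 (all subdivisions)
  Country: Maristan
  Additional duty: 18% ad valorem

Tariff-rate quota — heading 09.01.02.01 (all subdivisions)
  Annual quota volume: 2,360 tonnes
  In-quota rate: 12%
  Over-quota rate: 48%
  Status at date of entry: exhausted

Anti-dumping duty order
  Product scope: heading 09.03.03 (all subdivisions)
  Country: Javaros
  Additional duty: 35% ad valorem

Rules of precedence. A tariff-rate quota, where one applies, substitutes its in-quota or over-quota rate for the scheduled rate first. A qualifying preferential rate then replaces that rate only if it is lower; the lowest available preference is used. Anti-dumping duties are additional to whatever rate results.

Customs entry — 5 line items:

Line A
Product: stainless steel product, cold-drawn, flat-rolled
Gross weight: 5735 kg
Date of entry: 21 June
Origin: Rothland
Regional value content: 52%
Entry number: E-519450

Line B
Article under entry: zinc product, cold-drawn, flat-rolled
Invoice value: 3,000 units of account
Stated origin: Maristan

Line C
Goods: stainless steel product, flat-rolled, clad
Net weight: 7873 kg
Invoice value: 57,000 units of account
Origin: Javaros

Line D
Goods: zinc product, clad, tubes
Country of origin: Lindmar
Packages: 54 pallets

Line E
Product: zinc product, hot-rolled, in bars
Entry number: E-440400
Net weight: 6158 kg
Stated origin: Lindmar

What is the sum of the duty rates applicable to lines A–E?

71%

Line A: stainless steel → 09.02; flat-rolled → 09.02.02; cold-drawn → 09.02.02.02. Scheduled 4%. Rothland agreement on 09.02: RVC ≥ 35% → 10% available; preference 10% not lower than 4% → no reduction. → 4%.
Line B: zinc → 09.03; flat-rolled → 09.03.04; cold-drawn → 09.03.04.02. Scheduled 20%. No special measure applies. → 20%.
Line C: stainless steel → 09.02; flat-rolled → 09.02.02; clad → 09.02.02.03. Scheduled 13%. No special measure applies. → 13%.
Line D: zinc → 09.03; tubes → 09.03.01; clad → 09.03.01.02. Scheduled 30%. No special measure applies. → 30%.
Line E: zinc → 09.03; in bars → 09.03.02; hot-rolled → 09.03.02.01. Scheduled 4%. No special measure applies. → 4%.
Sum: 4% + 20% + 13% + 30% + 4% = 71%.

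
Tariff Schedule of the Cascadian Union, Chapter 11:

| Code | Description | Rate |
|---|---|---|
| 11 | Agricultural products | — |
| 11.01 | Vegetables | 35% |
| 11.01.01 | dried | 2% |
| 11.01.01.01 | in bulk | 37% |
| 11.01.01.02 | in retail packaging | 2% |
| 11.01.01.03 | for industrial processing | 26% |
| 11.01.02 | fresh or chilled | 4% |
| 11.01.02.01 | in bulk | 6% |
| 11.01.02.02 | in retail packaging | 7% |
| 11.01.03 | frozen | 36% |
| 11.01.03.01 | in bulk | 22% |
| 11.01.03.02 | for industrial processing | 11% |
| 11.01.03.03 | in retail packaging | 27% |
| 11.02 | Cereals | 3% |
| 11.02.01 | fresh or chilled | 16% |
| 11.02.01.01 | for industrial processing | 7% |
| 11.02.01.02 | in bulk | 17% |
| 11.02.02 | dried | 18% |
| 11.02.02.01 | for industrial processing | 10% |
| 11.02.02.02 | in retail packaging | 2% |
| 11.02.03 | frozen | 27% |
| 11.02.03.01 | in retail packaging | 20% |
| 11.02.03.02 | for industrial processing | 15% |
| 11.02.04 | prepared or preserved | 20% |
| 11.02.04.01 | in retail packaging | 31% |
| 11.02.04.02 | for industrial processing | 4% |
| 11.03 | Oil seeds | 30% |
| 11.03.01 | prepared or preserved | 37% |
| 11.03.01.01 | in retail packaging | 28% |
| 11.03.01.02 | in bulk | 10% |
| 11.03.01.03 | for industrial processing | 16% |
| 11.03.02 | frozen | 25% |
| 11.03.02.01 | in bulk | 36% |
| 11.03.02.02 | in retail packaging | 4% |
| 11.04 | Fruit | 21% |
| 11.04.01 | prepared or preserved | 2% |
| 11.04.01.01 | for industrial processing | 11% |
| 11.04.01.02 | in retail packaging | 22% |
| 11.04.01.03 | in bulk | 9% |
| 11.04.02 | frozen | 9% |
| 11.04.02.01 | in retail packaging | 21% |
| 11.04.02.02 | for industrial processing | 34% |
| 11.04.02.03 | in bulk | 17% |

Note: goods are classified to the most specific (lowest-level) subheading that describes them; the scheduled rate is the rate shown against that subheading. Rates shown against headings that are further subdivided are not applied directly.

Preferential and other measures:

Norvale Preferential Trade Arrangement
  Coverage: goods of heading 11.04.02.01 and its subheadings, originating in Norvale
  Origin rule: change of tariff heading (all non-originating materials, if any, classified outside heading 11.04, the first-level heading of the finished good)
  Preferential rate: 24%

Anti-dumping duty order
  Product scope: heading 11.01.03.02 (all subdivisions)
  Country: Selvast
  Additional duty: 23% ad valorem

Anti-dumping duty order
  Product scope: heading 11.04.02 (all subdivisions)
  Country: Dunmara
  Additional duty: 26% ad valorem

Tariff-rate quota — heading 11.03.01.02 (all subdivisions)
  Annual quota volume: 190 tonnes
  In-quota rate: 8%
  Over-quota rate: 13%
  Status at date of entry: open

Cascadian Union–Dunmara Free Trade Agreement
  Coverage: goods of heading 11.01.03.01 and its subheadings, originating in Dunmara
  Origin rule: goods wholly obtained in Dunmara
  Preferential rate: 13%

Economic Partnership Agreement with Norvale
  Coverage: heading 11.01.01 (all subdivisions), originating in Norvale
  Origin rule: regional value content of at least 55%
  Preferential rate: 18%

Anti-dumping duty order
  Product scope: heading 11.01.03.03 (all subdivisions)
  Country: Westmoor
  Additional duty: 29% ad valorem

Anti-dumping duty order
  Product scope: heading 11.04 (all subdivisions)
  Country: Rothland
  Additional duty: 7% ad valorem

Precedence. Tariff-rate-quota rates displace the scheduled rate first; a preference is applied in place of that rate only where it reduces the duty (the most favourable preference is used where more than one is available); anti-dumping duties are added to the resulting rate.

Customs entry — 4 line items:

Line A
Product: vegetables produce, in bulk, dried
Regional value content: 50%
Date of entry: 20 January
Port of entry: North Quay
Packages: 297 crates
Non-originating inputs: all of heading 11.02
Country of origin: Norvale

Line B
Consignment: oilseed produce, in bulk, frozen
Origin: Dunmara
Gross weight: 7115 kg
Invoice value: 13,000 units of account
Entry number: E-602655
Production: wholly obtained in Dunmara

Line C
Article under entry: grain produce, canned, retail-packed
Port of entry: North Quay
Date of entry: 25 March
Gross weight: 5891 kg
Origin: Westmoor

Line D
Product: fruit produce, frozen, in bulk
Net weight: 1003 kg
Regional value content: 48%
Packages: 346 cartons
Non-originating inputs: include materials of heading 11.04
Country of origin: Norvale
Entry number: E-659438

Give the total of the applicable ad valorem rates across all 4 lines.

Line A: vegetables → 11.01; dried → 11.01.01; in bulk → 11.01.01.01. Scheduled 37%. Norvale agreement on 11.04.02.01: 11.01.01.01 not covered; Norvale agreement on 11.01.01: RVC < 55%. → 37%.
Line B: oilseed → 11.03; frozen → 11.03.02; in bulk → 11.03.02.01. Scheduled 36%. Dunmara agreement on 11.01.03.01: 11.03.02.01 not covered. → 36%.
Line C: grain → 11.02; canned → 11.02.04; retail-packed → 11.02.04.01. Scheduled 31%. No special measure applies. → 31%.
Line D: fruit → 11.04; frozen → 11.04.02; in bulk → 11.04.02.03. Scheduled 17%. Norvale agreement on 11.04.02.01: 11.04.02.03 not covered; Norvale agreement on 11.01.01: 11.04.02.03 not covered. → 17%.
Sum: 37% + 36% + 31% + 17% = 121%.

121%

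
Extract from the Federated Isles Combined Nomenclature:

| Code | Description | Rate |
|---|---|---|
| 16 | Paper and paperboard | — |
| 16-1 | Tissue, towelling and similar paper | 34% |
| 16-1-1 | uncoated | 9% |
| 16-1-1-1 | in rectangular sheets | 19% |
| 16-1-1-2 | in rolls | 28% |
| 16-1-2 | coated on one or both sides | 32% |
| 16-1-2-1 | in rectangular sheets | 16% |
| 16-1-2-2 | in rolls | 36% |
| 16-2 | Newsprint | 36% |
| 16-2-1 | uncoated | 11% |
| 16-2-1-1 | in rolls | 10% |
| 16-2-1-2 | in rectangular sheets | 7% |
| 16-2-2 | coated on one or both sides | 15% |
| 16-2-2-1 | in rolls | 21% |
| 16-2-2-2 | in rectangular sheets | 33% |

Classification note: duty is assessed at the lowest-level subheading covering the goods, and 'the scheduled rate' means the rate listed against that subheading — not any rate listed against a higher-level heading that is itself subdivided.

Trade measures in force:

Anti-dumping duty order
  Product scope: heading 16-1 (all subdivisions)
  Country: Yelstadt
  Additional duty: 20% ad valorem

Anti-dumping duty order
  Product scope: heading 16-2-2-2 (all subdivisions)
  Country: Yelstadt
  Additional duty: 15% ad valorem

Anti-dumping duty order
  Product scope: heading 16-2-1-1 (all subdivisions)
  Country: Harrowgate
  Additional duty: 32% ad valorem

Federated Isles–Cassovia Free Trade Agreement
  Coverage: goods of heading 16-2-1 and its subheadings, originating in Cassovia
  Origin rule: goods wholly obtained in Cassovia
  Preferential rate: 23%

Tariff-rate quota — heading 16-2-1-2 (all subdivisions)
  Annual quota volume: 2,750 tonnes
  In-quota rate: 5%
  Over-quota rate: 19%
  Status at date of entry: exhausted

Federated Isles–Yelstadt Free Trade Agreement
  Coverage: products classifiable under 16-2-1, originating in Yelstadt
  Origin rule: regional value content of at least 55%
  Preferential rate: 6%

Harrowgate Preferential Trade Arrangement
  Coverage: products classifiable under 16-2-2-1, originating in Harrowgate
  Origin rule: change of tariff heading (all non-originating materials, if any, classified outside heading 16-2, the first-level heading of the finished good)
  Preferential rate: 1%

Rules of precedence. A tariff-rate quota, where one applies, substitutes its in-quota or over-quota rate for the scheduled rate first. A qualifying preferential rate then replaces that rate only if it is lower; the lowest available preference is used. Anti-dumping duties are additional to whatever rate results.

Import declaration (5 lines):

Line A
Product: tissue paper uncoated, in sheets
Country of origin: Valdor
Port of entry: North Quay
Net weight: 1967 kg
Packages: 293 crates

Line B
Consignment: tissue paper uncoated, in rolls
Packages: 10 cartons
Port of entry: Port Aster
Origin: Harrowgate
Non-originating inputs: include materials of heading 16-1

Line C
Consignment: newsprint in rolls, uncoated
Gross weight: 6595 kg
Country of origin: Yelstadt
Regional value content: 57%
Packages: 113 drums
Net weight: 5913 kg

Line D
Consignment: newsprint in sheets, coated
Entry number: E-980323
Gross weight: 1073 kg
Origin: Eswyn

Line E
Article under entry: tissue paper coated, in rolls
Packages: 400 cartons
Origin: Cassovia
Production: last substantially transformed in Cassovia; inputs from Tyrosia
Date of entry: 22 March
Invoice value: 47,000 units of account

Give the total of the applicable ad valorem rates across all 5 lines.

122%

Line A: tissue paper → 16-1; uncoated → 16-1-1; in sheets → 16-1-1-1. Scheduled 19%. No special measure applies. → 19%.
Line B: tissue paper → 16-1; uncoated → 16-1-1; in rolls → 16-1-1-2. Scheduled 28%. Harrowgate agreement on 16-2-2-1: 16-1-1-2 not covered. → 28%.
Line C: newsprint → 16-2; uncoated → 16-2-1; in rolls → 16-2-1-1. Scheduled 10%. Yelstadt agreement on 16-2-1: RVC ≥ 55% → 6% available; preferential 6%. → 6%.
Line D: newsprint → 16-2; coated → 16-2-2; in sheets → 16-2-2-2. Scheduled 33%. No special measure applies. → 33%.
Line E: tissue paper → 16-1; coated → 16-1-2; in rolls → 16-1-2-2. Scheduled 36%. Cassovia agreement on 16-2-1: 16-1-2-2 not covered. → 36%.
Sum: 19% + 28% + 6% + 33% + 36% = 122%.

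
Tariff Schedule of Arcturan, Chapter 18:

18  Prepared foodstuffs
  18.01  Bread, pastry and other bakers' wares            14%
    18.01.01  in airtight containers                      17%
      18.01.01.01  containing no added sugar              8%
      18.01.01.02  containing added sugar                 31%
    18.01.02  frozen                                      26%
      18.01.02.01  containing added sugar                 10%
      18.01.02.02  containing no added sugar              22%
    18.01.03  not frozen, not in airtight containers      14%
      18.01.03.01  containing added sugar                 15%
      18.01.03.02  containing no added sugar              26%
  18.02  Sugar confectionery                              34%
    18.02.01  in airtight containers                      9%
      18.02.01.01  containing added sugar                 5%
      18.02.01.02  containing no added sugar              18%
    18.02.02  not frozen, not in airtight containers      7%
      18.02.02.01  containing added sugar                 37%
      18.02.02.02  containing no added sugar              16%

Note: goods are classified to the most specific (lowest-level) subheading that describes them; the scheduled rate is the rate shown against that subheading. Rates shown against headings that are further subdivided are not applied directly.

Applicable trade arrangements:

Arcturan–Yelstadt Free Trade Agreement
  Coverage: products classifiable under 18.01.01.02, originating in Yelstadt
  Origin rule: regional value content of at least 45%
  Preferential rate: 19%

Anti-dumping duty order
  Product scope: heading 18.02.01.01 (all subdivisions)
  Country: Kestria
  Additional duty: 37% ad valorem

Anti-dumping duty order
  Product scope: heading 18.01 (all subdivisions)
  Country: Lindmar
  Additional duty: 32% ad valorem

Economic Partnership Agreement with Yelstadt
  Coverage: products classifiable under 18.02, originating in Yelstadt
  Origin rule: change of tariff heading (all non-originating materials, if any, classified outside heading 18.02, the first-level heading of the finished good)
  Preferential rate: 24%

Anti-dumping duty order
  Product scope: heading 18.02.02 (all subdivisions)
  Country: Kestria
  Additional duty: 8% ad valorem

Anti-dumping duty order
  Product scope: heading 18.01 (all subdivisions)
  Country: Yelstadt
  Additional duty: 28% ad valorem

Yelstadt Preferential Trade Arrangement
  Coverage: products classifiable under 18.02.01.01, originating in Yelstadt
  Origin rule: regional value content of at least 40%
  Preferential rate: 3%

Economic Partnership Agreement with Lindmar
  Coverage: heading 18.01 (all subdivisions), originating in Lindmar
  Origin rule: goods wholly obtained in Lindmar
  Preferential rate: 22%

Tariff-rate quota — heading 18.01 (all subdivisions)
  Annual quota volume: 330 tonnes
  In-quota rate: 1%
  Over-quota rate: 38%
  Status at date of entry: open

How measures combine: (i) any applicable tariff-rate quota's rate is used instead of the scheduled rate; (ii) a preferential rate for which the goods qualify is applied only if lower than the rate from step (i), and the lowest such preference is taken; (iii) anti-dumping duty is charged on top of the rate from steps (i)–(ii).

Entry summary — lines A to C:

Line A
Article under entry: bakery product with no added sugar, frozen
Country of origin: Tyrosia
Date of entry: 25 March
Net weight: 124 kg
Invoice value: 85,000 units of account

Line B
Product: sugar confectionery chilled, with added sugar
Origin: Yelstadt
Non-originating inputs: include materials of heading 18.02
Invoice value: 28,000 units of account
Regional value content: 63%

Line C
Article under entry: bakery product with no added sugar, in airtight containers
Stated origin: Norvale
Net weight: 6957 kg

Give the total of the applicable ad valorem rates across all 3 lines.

Line A: bakery product → 18.01; frozen → 18.01.02; with no added sugar → 18.01.02.02. Scheduled 22%. quota on 18.01 open → in-quota 1%. → 1%.
Line B: sugar confectionery → 18.02; chilled → 18.02.02; with added sugar → 18.02.02.01. Scheduled 37%. Yelstadt agreement on 18.01.01.02: 18.02.02.01 not covered; Yelstadt agreement on 18.02: CTH not met; Yelstadt agreement on 18.02.01.01: 18.02.02.01 not covered. → 37%.
Line C: bakery product → 18.01; in airtight containers → 18.01.01; with no added sugar → 18.01.01.01. Scheduled 8%. quota on 18.01 open → in-quota 1%. → 1%.
Sum: 1% + 37% + 1% = 39%.

39%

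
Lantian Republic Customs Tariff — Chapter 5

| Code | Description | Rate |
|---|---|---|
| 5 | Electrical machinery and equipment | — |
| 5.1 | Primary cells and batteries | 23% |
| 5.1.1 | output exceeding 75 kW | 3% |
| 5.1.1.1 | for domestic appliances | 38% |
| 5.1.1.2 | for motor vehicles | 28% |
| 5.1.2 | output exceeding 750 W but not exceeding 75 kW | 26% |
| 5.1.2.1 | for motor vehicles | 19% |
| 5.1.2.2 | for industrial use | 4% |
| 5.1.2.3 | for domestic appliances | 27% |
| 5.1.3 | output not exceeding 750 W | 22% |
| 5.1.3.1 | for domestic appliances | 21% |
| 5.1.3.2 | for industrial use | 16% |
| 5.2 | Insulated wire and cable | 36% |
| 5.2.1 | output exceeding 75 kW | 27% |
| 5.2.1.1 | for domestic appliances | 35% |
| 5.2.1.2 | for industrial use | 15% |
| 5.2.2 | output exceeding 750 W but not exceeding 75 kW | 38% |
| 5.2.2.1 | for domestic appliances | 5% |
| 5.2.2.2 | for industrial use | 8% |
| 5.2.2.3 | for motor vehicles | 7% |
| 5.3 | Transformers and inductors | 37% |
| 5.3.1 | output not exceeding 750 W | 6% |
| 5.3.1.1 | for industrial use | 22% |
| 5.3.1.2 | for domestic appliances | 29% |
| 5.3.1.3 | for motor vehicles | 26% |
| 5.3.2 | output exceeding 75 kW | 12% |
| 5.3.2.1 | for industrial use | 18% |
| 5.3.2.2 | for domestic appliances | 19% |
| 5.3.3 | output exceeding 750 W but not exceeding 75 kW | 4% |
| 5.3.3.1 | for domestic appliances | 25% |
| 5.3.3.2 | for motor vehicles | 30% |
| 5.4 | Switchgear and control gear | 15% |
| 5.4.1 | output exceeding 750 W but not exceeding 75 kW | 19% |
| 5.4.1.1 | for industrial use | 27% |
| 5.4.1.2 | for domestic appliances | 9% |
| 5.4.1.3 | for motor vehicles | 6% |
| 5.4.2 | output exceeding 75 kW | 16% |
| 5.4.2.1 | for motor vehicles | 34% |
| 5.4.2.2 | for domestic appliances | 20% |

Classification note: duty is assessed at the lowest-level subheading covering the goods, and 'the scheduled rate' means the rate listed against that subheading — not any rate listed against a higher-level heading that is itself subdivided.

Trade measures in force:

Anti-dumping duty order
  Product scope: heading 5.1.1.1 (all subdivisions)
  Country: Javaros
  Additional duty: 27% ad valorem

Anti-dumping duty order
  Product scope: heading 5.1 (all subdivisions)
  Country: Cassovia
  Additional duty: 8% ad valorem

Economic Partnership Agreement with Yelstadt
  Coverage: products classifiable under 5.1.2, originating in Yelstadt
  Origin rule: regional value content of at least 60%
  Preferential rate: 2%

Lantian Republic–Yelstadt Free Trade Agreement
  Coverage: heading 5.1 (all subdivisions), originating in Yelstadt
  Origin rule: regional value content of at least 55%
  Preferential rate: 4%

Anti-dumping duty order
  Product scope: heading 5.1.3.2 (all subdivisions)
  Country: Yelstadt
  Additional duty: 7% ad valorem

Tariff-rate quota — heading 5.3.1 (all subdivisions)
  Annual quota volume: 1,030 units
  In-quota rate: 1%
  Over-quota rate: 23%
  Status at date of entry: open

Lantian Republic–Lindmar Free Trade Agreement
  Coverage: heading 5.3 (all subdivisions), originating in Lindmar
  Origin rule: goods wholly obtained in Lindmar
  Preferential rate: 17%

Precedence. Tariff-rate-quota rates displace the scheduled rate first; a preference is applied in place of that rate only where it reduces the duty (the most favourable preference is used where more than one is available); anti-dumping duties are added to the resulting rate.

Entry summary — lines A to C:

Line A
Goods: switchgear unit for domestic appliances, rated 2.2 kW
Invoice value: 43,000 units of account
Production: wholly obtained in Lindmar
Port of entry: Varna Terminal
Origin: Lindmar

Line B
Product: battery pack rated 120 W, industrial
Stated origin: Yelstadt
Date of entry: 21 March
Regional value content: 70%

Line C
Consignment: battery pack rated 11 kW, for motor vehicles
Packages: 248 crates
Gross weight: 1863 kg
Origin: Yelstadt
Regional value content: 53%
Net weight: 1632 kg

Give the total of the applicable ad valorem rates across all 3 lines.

39%

Line A: switchgear unit → 5.4; rated 2.2 kW → 5.4.1; for domestic appliances → 5.4.1.2. Scheduled 9%. Lindmar agreement on 5.3: 5.4.1.2 not covered. → 9%.
Line B: battery pack → 5.1; rated 120 W → 5.1.3; industrial → 5.1.3.2. Scheduled 16%. Yelstadt agreement on 5.1.2: 5.1.3.2 not covered; Yelstadt agreement on 5.1: RVC ≥ 55% → 4% available; preferential 4%; anti-dumping (Yelstadt, 5.1.3.2): +7%; total 4% + 7% = 11%. → 11%.
Line C: battery pack → 5.1; rated 11 kW → 5.1.2; for motor vehicles → 5.1.2.1. Scheduled 19%. Yelstadt agreement on 5.1.2: RVC < 60%; Yelstadt agreement on 5.1: RVC < 55%. → 19%.
Sum: 9% + 11% + 19% = 39%.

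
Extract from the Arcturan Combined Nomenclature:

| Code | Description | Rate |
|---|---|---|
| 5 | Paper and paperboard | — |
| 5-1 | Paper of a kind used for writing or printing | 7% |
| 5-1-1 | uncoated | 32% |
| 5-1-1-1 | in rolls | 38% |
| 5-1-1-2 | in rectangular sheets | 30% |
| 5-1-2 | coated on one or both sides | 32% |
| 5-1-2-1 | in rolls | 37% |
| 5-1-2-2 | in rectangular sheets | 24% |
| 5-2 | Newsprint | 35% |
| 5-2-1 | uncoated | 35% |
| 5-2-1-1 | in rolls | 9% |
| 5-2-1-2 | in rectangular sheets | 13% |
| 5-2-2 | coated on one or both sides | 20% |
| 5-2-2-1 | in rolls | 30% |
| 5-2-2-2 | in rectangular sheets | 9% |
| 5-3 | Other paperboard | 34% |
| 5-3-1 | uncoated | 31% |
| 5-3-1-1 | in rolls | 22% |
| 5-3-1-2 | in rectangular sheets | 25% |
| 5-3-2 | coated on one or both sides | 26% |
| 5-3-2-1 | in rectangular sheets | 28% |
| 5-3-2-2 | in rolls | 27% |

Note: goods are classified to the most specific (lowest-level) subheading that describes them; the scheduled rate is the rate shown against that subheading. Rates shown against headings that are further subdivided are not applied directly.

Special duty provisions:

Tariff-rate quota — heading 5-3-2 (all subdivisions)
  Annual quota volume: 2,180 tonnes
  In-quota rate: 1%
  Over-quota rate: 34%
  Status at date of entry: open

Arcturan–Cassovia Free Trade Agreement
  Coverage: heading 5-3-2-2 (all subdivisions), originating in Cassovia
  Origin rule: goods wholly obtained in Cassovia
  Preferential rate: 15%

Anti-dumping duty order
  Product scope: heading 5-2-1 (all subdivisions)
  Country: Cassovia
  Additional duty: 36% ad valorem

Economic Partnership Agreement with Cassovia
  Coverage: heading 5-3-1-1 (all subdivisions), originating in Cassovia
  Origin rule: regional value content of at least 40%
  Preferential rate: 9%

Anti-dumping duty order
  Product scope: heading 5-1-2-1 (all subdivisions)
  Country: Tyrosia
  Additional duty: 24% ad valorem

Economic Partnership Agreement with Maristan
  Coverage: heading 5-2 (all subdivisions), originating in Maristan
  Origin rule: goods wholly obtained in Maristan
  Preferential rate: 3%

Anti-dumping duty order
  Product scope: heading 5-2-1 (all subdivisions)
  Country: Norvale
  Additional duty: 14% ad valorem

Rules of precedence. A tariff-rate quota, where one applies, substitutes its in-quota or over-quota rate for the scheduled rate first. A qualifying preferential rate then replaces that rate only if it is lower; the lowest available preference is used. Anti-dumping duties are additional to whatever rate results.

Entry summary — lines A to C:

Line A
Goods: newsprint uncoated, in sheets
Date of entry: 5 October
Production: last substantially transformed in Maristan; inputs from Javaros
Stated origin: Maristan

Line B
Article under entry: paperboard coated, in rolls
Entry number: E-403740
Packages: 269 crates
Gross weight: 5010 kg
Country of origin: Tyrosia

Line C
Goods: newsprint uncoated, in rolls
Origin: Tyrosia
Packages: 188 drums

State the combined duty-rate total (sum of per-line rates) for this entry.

23%

Line A: newsprint → 5-2; uncoated → 5-2-1; in sheets → 5-2-1-2. Scheduled 13%. Maristan agreement on 5-2: not wholly obtained. → 13%.
Line B: paperboard → 5-3; coated → 5-3-2; in rolls → 5-3-2-2. Scheduled 27%. quota on 5-3-2 open → in-quota 1%. → 1%.
Line C: newsprint → 5-2; uncoated → 5-2-1; in rolls → 5-2-1-1. Scheduled 9%. No special measure applies. → 9%.
Sum: 13% + 1% + 9% = 23%.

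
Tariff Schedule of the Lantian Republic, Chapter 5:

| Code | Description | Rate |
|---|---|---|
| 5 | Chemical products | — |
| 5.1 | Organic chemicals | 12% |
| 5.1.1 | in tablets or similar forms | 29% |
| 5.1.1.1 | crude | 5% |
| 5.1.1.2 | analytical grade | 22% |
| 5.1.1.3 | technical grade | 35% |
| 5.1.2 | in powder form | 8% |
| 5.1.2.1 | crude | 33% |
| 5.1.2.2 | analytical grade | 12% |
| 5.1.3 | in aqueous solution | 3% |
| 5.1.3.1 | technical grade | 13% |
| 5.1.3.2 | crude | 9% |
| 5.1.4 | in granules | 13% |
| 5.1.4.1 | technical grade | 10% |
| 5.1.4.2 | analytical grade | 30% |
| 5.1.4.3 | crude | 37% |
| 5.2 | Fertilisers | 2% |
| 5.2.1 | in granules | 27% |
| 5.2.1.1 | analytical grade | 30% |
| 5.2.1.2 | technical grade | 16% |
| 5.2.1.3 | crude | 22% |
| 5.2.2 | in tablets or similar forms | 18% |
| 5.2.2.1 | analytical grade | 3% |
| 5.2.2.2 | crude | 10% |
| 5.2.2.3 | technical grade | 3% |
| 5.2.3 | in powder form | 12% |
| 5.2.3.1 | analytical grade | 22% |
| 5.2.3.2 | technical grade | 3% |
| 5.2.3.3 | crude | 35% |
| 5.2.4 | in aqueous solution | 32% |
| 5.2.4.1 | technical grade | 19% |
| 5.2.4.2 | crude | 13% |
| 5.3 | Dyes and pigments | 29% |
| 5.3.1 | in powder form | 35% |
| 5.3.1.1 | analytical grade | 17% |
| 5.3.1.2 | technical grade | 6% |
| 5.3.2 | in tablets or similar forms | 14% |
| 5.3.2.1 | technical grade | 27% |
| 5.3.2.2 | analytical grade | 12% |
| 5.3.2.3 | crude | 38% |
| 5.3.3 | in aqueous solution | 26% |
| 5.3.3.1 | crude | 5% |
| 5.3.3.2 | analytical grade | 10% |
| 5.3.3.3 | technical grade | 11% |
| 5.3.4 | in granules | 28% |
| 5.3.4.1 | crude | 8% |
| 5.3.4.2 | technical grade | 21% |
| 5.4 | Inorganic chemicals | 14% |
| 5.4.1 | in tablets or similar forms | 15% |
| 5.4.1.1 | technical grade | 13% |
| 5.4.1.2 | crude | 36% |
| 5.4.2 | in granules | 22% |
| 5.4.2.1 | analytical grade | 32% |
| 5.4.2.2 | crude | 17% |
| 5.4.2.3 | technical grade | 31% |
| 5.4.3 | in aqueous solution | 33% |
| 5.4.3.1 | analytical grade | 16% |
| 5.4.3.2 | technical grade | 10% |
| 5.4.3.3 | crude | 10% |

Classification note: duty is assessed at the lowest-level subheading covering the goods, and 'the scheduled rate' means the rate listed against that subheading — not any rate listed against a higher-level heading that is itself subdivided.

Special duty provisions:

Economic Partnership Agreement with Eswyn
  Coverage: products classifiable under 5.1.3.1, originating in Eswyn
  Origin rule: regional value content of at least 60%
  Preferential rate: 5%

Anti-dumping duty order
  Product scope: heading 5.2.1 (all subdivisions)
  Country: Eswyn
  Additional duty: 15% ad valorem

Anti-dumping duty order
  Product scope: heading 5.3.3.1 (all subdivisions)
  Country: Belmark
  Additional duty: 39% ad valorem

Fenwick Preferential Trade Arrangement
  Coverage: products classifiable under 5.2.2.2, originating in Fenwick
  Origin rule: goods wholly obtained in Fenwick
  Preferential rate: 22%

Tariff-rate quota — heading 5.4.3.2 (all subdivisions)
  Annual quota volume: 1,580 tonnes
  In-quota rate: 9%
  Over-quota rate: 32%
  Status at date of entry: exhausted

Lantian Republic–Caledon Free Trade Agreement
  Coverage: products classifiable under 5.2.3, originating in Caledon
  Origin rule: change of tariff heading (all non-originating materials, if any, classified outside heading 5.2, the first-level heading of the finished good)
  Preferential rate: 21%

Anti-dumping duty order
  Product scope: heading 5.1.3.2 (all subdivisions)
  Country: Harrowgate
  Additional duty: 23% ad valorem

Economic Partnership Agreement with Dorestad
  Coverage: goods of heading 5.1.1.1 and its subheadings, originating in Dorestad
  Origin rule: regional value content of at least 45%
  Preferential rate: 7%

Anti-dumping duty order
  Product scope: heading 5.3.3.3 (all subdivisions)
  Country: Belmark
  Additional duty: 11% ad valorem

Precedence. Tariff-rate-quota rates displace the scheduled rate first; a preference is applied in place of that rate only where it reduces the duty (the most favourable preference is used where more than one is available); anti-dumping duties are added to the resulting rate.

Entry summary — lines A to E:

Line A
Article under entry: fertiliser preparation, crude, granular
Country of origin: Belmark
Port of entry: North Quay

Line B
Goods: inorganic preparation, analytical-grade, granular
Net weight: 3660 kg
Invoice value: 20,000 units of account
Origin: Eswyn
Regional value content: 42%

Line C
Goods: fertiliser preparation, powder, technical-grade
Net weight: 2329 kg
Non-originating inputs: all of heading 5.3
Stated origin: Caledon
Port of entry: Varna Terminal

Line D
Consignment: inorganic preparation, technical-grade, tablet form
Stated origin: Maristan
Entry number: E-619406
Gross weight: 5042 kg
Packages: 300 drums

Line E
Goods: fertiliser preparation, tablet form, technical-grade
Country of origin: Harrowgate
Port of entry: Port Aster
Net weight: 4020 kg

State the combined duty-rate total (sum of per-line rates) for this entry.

73%

Line A: fertiliser → 5.2; granular → 5.2.1; crude → 5.2.1.3. Scheduled 22%. No special measure applies. → 22%.
Line B: inorganic → 5.4; granular → 5.4.2; analytical-grade → 5.4.2.1. Scheduled 32%. Eswyn agreement on 5.1.3.1: 5.4.2.1 not covered. → 32%.
Line C: fertiliser → 5.2; powder → 5.2.3; technical-grade → 5.2.3.2. Scheduled 3%. Caledon agreement on 5.2.3: CTH met → 21% available; preference 21% not lower than 3% → no reduction. → 3%.
Line D: inorganic → 5.4; tablet form → 5.4.1; technical-grade → 5.4.1.1. Scheduled 13%. No special measure applies. → 13%.
Line E: fertiliser → 5.2; tablet form → 5.2.2; technical-grade → 5.2.2.3. Scheduled 3%. No special measure applies. → 3%.
Sum: 22% + 32% + 3% + 13% + 3% = 73%.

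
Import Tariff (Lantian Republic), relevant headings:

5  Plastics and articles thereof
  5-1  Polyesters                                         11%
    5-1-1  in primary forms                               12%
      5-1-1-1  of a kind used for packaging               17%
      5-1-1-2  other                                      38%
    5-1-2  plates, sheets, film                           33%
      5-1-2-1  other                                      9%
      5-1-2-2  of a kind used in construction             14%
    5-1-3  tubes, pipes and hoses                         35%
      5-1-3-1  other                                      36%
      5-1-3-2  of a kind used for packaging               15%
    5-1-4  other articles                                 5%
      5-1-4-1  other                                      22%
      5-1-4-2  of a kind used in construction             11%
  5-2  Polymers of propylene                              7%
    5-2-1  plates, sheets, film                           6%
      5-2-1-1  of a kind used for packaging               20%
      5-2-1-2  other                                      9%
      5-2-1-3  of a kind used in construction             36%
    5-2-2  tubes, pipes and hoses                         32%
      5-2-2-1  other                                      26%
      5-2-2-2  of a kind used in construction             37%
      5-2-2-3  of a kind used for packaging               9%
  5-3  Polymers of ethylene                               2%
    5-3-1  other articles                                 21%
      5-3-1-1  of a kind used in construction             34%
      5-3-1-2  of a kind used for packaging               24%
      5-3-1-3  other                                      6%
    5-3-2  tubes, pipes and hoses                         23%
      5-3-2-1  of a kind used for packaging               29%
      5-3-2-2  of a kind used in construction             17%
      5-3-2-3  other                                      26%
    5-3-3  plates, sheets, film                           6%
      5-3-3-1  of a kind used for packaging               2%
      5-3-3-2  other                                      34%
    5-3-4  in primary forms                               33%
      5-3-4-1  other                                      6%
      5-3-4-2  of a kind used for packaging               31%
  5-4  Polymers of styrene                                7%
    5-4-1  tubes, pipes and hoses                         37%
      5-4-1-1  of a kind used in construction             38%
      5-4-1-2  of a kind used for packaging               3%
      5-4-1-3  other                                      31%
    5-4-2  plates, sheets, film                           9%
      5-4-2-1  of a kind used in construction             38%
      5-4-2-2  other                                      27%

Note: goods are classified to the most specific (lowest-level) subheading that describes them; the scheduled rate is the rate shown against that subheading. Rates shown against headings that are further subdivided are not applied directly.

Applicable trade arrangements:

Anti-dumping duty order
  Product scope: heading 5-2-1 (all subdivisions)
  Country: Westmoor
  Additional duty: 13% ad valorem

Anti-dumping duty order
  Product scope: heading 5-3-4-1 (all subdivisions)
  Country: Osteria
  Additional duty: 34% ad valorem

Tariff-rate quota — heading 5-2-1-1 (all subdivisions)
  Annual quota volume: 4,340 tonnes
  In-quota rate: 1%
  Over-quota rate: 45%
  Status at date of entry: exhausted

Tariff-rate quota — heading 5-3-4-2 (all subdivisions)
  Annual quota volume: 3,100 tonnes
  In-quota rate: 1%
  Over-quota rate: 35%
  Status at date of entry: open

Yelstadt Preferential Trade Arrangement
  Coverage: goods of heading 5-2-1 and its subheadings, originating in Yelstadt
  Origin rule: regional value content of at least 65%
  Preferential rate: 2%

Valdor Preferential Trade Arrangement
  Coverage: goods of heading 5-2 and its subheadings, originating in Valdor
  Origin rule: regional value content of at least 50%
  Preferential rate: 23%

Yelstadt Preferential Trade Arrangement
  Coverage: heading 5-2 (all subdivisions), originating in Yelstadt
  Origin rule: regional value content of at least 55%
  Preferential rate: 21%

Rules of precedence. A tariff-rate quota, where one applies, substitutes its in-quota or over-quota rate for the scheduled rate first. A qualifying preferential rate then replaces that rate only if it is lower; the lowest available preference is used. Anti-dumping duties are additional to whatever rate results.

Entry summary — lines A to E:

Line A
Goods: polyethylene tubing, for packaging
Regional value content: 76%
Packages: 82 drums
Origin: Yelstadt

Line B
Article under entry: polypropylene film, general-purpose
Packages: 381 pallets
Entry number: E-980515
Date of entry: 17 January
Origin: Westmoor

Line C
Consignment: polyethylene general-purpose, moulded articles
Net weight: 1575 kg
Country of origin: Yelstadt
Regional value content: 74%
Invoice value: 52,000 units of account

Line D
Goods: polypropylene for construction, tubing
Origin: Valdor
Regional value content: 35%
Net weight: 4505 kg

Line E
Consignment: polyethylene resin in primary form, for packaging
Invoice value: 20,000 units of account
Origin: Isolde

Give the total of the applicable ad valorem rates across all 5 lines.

Line A: polyethylene → 5-3; tubing → 5-3-2; for packaging → 5-3-2-1. Scheduled 29%. Yelstadt agreement on 5-2-1: 5-3-2-1 not covered; Yelstadt agreement on 5-2: 5-3-2-1 not covered. → 29%.
Line B: polypropylene → 5-2; film → 5-2-1; general-purpose → 5-2-1-2. Scheduled 9%. anti-dumping (Westmoor, 5-2-1): +13%; total 9% + 13% = 22%. → 22%.
Line C: polyethylene → 5-3; moulded articles → 5-3-1; general-purpose → 5-3-1-3. Scheduled 6%. Yelstadt agreement on 5-2-1: 5-3-1-3 not covered; Yelstadt agreement on 5-2: 5-3-1-3 not covered. → 6%.
Line D: polypropylene → 5-2; tubing → 5-2-2; for construction → 5-2-2-2. Scheduled 37%. Valdor agreement on 5-2: RVC < 50%. → 37%.
Line E: polyethylene → 5-3; resin in primary form → 5-3-4; for packaging → 5-3-4-2. Scheduled 31%. quota on 5-3-4-2 open → in-quota 1%. → 1%.
Sum: 29% + 22% + 6% + 37% + 1% = 95%.

95%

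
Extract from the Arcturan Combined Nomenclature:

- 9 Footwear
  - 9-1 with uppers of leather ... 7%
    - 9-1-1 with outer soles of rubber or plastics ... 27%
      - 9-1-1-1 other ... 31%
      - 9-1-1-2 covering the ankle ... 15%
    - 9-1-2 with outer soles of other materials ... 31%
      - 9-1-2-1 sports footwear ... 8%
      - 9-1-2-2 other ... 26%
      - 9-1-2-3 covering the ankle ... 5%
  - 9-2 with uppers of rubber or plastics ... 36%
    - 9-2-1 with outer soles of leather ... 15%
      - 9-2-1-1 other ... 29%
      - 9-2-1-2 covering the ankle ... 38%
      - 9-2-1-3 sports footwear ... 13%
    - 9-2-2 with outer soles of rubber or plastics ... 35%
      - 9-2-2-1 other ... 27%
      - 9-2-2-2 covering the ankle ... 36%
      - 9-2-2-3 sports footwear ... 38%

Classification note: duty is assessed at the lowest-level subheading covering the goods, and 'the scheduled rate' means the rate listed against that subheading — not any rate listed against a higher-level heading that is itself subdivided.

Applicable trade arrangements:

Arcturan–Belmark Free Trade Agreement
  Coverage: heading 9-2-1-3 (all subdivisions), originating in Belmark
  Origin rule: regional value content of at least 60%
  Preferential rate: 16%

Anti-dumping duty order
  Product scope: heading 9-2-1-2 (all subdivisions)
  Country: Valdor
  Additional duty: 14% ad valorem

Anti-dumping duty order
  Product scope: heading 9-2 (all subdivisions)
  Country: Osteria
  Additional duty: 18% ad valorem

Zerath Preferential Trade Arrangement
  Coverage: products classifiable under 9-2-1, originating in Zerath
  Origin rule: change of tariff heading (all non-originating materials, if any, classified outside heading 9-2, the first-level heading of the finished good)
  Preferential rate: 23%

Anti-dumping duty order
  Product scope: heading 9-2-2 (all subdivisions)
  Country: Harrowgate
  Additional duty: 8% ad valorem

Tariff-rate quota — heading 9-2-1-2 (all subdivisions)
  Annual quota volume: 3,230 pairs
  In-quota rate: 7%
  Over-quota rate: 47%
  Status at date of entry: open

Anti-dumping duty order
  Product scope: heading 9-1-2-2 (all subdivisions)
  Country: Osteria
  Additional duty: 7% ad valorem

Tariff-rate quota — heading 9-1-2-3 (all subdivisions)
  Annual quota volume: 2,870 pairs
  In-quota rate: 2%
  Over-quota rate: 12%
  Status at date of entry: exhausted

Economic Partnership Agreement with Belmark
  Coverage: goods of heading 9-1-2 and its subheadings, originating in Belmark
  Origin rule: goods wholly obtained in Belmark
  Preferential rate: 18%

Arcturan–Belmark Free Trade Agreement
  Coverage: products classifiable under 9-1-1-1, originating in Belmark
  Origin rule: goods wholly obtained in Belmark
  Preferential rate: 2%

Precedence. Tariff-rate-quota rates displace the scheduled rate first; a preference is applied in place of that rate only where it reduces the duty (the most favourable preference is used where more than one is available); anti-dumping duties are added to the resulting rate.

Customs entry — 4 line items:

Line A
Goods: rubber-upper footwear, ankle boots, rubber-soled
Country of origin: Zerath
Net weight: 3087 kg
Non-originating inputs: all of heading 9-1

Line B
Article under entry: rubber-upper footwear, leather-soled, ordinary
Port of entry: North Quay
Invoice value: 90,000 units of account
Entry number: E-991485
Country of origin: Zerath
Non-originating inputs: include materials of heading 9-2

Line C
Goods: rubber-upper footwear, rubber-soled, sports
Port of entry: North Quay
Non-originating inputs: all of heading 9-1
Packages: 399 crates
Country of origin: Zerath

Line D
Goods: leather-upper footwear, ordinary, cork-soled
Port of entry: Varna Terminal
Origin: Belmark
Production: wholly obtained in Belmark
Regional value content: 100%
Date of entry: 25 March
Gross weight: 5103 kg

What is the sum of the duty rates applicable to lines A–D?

121%

Line A: rubber-upper → 9-2; rubber-soled → 9-2-2; ankle boots → 9-2-2-2. Scheduled 36%. Zerath agreement on 9-2-1: 9-2-2-2 not covered. → 36%.
Line B: rubber-upper → 9-2; leather-soled → 9-2-1; ordinary → 9-2-1-1. Scheduled 29%. Zerath agreement on 9-2-1: CTH not met. → 29%.
Line C: rubber-upper → 9-2; rubber-soled → 9-2-2; sports → 9-2-2-3. Scheduled 38%. Zerath agreement on 9-2-1: 9-2-2-3 not covered. → 38%.
Line D: leather-upper → 9-1; cork-soled → 9-1-2; ordinary → 9-1-2-2. Scheduled 26%. Belmark agreement on 9-2-1-3: 9-1-2-2 not covered; Belmark agreement on 9-1-2: wholly obtained → 18% available; Belmark agreement on 9-1-1-1: 9-1-2-2 not covered; preferential 18%. → 18%.
Sum: 36% + 29% + 38% + 18% = 121%.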